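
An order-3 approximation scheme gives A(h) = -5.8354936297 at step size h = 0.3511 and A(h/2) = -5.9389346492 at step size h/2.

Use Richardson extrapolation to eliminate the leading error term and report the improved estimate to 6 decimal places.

-5.953712

Order 3 gives 2^r = 8 and 2^r − 1 = 7.
Weighted: (-47.5114771936) − (-5.8354936297) = -41.6759835639
(-41.6759835639) ÷ 7 = -5.9537119377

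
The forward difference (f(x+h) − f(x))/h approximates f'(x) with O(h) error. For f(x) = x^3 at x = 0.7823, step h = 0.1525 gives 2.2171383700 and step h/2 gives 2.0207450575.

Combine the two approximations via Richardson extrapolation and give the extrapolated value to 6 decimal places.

Order 1 gives 2^r = 2 and 2^r − 1 = 1.
Numerator 2 × A(h/2) − A(h) = 2 × 2.0207450575 − 2.2171383700 = 1.8243517450
(2 × 2.0207450575 − 2.2171383700)/(2 − 1) = 1.8243517450

1.824352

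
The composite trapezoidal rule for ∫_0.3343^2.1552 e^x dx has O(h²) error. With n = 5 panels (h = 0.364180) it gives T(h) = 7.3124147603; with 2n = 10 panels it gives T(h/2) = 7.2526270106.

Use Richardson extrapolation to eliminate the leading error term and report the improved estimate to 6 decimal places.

Method order is 2; weight 2^2 = 4.
Weighted: 29.0105080424 − 7.3124147603 = 21.6980932821
Extrapolated: 21.6980932821 / 3 = 7.2326977607
Shift from A(h/2): −0.0199292499.

7.232698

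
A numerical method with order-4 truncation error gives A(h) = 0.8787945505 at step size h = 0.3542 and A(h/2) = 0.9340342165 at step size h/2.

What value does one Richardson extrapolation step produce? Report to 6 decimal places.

Error is O(h^4); halving h shrinks it by 2^4 = 16.
16 × 0.9340342165 = 14.9445474640; 14.9445474640 − 0.8787945505 = 14.0657529135
14.0657529135 ÷ 15 = 0.9377168609
Shift from A(h/2): +0.0036826444.

0.937717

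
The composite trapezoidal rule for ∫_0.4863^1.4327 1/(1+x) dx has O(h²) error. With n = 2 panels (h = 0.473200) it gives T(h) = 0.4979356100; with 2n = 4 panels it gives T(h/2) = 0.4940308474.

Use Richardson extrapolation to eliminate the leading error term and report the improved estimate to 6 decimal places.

The method has order 2: 2^2 = 4.
4 × 0.4940308474 = 1.9761233896; 1.9761233896 − 0.4979356100 = 1.4781877796
(4 × 0.4940308474 − 0.4979356100)/(4 − 1) = 0.4927292599
Gap between inputs: 3.905e-03; correction applied: −0.0013015875.

0.492729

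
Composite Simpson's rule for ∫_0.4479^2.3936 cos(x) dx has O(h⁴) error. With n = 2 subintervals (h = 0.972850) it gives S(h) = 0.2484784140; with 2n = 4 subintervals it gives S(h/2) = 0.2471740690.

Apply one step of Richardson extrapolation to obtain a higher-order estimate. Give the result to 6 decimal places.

The method has order 4: 2^4 = 16.
16×0.2471740690 = 3.9547851040; subtract 0.2484784140 → 3.7063066900
Extrapolated: 3.7063066900 / 15 = 0.2470871127
Gap between inputs: 1.304e-03; correction applied: −0.0000869563.

0.247087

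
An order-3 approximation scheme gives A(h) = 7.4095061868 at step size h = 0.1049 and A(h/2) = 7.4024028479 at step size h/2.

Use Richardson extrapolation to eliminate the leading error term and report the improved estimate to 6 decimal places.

Order 3 gives 2^r = 8 and 2^r − 1 = 7.
2^3·A(h/2) = 59.2192227832; minus A(h) gives 51.8097165964.
Denominator 8 − 1 = 7.
R = 51.8097165964/7 = 7.4013880852
Shift from A(h/2): −0.0010147627.

7.401388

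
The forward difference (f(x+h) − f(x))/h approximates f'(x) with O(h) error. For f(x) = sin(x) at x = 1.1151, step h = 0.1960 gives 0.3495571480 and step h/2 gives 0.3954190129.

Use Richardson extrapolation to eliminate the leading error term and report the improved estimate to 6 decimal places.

0.441281

Error is O(h^1); halving h shrinks it by 2^1 = 2.
Numerator 2 × A(h/2) − A(h) = 2 × 0.3954190129 − 0.3495571480 = 0.4412808778
(2 × 0.3954190129 − 0.3495571480)/(2 − 1) = 0.4412808778
Correction |R − A(h/2)| = 4.586e-02; gap |A(h/2) − A(h)| = 4.586e-02.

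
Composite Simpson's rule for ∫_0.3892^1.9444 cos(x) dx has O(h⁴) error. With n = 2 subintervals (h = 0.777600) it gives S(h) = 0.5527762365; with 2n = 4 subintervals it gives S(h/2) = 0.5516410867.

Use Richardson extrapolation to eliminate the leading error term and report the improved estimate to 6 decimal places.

The method has order 4: 2^4 = 16.
Difference of the inputs: 0.5516410867 − 0.5527762365 = -0.0011351498
Correction (A(h/2) − A(h))/(16 − 1) = (-0.0011351498)/15 = -0.0000756767
R = A(h/2) + (A(h/2) − A(h))/15 = 0.5516410867 − 0.0000756767 = 0.5515654100
Shift from A(h/2): −0.0000756767.

0.551565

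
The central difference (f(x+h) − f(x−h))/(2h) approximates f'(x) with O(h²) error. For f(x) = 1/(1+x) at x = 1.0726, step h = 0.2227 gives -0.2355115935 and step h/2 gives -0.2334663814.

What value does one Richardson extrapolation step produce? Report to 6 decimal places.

-0.232785

Error is O(h^2); halving h shrinks it by 2^2 = 4.
Weighted: (-0.9338655256) − (-0.2355115935) = -0.6983539321
Divide by 2^2 − 1 = 3.
Extrapolated: (-0.6983539321) / 3 = -0.2327846440
Gap between inputs: 2.045e-03; correction applied: +0.0006817374.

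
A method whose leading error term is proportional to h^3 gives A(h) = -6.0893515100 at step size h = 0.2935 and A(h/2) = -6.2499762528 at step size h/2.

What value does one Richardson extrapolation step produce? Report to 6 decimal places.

-6.272923

The method has order 3: 2^3 = 8.
Difference of the inputs: -6.2499762528 − (-6.0893515100) = -0.1606247428
Divide by 2^3 − 1 = 7: (-0.1606247428)/7 = -0.0229463918
R = -6.2499762528 − 0.0229463918 = -6.2729226446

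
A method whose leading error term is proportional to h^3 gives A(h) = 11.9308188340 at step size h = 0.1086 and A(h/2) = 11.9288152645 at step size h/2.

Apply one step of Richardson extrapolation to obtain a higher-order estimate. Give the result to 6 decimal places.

11.928529

With r = 3 the leading error scales as h^3, so the weight is 2^3 = 8.
Weighted: 95.4305221160 − 11.9308188340 = 83.4997032820
Extrapolated: 83.4997032820 / 7 = 11.9285290403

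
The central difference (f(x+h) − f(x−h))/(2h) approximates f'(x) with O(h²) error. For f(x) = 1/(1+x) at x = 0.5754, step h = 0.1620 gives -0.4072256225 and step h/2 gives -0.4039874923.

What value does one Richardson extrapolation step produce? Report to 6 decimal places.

The method has order 2: 2^2 = 4.
Weighted: (-1.6159499692) − (-0.4072256225) = -1.2087243467
Denominator 4 − 1 = 3.
So the Richardson estimate is -0.4029081156.

-0.402908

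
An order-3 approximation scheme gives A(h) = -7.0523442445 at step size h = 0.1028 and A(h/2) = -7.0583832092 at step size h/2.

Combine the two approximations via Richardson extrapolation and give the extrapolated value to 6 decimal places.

With r = 3 the leading error scales as h^3, so the weight is 2^3 = 8.
Numerator 8·A(h/2) − A(h) = 8·(-7.0583832092) − (-7.0523442445) = -49.4147214291
(-49.4147214291) ÷ 7 = -7.0592459184
Correction |R − A(h/2)| = 8.627e-04; gap |A(h/2) − A(h)| = 6.039e-03.

-7.059246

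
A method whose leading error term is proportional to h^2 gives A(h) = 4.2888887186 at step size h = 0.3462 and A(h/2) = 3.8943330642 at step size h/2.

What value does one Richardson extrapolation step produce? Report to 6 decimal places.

3.762815

r = 2: numerator weight 4, denominator 3.
4 × 3.8943330642 − 4.2888887186 = 11.2884435382
Extrapolated: 11.2884435382 / 3 = 3.7628145127
Shift from A(h/2): −0.1315185515.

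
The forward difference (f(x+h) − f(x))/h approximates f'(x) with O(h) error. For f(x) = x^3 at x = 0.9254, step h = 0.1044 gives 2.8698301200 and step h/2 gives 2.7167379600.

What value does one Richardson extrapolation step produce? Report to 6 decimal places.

2.563646

Method order is 1; weight 2^1 = 2.
Top: 2(2.7167379600) − (2.8698301200) = 2.5636458000
R = 2.5636458000/1 = 2.5636458000
Gap between inputs: 1.531e-01; correction applied: −0.1530921600.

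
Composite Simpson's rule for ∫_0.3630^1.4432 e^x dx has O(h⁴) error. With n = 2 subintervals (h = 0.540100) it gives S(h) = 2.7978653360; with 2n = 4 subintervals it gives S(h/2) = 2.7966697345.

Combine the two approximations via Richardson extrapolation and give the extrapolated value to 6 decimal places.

2.796590

Error is O(h^4); halving h shrinks it by 2^4 = 16.
16 × 2.7966697345 = 44.7467157520; subtract 2.7978653360 → 41.9488504160
Extrapolated: 41.9488504160 / 15 = 2.7965900277
Shift from A(h/2): −0.0000797068.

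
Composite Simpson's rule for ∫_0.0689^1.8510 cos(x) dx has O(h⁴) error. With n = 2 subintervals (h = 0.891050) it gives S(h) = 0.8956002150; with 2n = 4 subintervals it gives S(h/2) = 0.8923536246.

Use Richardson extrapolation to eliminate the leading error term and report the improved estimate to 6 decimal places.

Order 4 gives 2^r = 16 and 2^r − 1 = 15.
2^4×A(h/2) = 14.2776579936; minus A(h) gives 13.3820577786.
Extrapolated: 13.3820577786 / 15 = 0.8921371852
Shift from A(h/2): −0.0002164394.

0.892137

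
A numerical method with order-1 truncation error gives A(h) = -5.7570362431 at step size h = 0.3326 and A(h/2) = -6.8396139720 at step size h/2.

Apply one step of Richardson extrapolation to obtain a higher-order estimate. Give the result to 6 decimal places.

-7.922192

r = 1: numerator weight 2, denominator 1.
A(h/2) − A(h) = -6.8396139720 − (-5.7570362431) = -1.0825777289
Correction (A(h/2) − A(h))/(2 − 1) = (-1.0825777289)/1 = -1.0825777289
R = A(h/2) + (A(h/2) − A(h))/1 = -6.8396139720 − 1.0825777289 = -7.9221917009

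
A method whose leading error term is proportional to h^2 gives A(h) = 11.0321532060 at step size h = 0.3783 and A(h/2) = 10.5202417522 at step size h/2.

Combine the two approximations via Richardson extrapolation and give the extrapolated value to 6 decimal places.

r = 2: numerator weight 4, denominator 3.
Weighted: 42.0809670088 − 11.0321532060 = 31.0488138028
Divide by 2^2 − 1 = 3.
31.0488138028 ÷ 3 = 10.3496046009
Shift from A(h/2): −0.1706371513.

10.349605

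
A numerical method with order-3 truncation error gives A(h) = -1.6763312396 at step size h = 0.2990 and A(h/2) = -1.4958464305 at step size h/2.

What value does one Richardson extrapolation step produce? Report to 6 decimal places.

-1.470063

r = 3: numerator weight 8, denominator 7.
Numerator 8×A(h/2) − A(h) = 8×(-1.4958464305) − (-1.6763312396) = -10.2904402044
Divide by 2^3 − 1 = 7.
(-10.2904402044) ÷ 7 = -1.4700628863
Correction |R − A(h/2)| = 2.578e-02; gap |A(h/2) − A(h)| = 1.805e-01.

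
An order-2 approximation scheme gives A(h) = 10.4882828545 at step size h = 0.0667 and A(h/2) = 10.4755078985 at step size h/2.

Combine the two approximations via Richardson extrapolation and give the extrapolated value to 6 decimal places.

10.471250

The method has order 2: 2^2 = 4.
Weighted: 41.9020315940 − 10.4882828545 = 31.4137487395
Denominator 4 − 1 = 3.
31.4137487395 ÷ 3 = 10.4712495798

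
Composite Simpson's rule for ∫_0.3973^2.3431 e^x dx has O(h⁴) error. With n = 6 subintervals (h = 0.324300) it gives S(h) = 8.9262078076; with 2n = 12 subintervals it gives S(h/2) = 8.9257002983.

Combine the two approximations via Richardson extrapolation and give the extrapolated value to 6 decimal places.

Leading term ∝ h^4; use weight 16 = 2^4.
Top: 16(8.9257002983) − (8.9262078076) = 133.8849969652
Extrapolated: 133.8849969652 / 15 = 8.9256664643

8.925666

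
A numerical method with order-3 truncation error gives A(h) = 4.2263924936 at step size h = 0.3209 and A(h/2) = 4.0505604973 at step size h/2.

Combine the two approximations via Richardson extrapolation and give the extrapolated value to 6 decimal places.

With r = 3 the leading error scales as h^3, so the weight is 2^3 = 8.
2^3·A(h/2) = 32.4044839784; minus A(h) gives 28.1780914848.
Extrapolated: 28.1780914848 / 7 = 4.0254416407

4.025442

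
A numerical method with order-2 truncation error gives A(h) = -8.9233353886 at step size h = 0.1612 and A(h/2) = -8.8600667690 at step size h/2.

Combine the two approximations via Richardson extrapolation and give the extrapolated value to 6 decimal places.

-8.838977

Method order is 2; weight 2^2 = 4.
Difference of the inputs: -8.8600667690 − (-8.9233353886) = 0.0632686196
Correction (A(h/2) − A(h))/(4 − 1) = 0.0632686196/3 = 0.0210895399
R = A(h/2) + (A(h/2) − A(h))/3 = -8.8600667690 + 0.0210895399 = -8.8389772291
Gap between inputs: 6.327e-02; correction applied: +0.0210895399.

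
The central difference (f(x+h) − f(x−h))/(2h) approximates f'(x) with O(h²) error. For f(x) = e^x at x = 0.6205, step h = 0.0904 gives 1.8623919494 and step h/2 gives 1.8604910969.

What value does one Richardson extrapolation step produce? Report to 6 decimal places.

1.859857

r = 2: numerator weight 4, denominator 3.
Top: 4(1.8604910969) − (1.8623919494) = 5.5795724382
Denominator 4 − 1 = 3.
5.5795724382 ÷ 3 = 1.8598574794
Correction |R − A(h/2)| = 6.336e-04; gap |A(h/2) − A(h)| = 1.901e-03.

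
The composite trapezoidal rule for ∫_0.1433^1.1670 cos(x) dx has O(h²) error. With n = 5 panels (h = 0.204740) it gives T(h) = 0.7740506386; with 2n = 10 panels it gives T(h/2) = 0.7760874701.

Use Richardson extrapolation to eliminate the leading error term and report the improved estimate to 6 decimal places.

0.776766

Leading term ∝ h^2; use weight 4 = 2^2.
Top: 4(0.7760874701) − (0.7740506386) = 2.3302992418
Divide by 2^2 − 1 = 3.
Result: 0.7767664139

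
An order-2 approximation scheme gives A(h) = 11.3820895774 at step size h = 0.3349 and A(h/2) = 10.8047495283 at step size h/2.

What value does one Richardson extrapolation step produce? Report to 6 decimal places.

10.612303

Order 2 gives 2^r = 4 and 2^r − 1 = 3.
2^2×A(h/2) = 43.2189981132; minus A(h) gives 31.8369085358.
(4×10.8047495283 − 11.3820895774)/(4 − 1) = 10.6123028453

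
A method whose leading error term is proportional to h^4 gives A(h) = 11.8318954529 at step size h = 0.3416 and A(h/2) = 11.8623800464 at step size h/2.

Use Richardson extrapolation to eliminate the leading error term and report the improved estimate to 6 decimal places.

11.864412

r = 4: numerator weight 16, denominator 15.
Weighted: 189.7980807424 − 11.8318954529 = 177.9661852895
(16*11.8623800464 − 11.8318954529)/(16 − 1) = 11.8644123526
Shift from A(h/2): +0.0020323062.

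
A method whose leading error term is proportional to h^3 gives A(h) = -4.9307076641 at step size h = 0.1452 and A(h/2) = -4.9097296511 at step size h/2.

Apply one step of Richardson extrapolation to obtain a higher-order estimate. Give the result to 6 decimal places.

-4.906733

The method has order 3: 2^3 = 8.
Numerator 8·A(h/2) − A(h) = 8·(-4.9097296511) − (-4.9307076641) = -34.3471295447
R = (-34.3471295447)/7 = -4.9067327921
Correction |R − A(h/2)| = 2.997e-03; gap |A(h/2) − A(h)| = 2.098e-02.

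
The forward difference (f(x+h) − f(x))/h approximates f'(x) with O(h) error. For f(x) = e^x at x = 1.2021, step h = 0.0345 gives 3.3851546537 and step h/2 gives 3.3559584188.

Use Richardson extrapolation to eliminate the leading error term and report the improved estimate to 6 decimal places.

With r = 1 the leading error scales as h^1, so the weight is 2^1 = 2.
Weighted: 6.7119168376 − 3.3851546537 = 3.3267621839
Denominator 2 − 1 = 1.
R = 3.3267621839/1 = 3.3267621839

3.326762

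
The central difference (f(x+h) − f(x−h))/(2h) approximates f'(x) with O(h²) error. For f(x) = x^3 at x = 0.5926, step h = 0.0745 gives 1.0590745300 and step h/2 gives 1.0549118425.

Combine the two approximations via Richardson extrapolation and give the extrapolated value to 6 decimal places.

r = 2: numerator weight 4, denominator 3.
4·1.0549118425 = 4.2196473700; subtract 1.0590745300 → 3.1605728400
Divide by 2^2 − 1 = 3.
R = 3.1605728400/3 = 1.0535242800
Gap between inputs: 4.163e-03; correction applied: −0.0013875625.

1.053524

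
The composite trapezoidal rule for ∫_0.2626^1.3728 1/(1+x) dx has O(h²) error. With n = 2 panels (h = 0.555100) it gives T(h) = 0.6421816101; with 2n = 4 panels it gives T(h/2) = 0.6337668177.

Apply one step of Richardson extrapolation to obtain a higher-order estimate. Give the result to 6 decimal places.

0.630962

Leading term ∝ h^2; use weight 4 = 2^2.
4*0.6337668177 = 2.5350672708; subtract 0.6421816101 → 1.8928856607
Extrapolated: 1.8928856607 / 3 = 0.6309618869
Correction |R − A(h/2)| = 2.805e-03; gap |A(h/2) − A(h)| = 8.415e-03.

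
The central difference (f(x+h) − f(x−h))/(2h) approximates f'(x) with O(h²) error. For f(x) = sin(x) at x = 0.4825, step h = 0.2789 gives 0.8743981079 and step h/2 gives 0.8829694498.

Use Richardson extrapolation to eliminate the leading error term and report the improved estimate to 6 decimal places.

With r = 2 the leading error scales as h^2, so the weight is 2^2 = 4.
2^2 × A(h/2) = 3.5318777992; minus A(h) gives 2.6574796913.
2.6574796913 ÷ 3 = 0.8858265638
Correction |R − A(h/2)| = 2.857e-03; gap |A(h/2) − A(h)| = 8.571e-03.

0.885827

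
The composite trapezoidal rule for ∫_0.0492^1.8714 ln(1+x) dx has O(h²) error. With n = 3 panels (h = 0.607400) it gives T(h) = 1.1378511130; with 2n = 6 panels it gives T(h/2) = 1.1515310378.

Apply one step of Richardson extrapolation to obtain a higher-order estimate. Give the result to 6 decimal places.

1.156091

r = 2, so 2^r = 4.
Difference of the inputs: 1.1515310378 − 1.1378511130 = 0.0136799248
Divide by 2^2 − 1 = 3: 0.0136799248/3 = 0.0045599749
R = A(h/2) + (A(h/2) − A(h))/3 = 1.1515310378 + 0.0045599749 = 1.1560910127
Correction |R − A(h/2)| = 4.560e-03; gap |A(h/2) − A(h)| = 1.368e-02.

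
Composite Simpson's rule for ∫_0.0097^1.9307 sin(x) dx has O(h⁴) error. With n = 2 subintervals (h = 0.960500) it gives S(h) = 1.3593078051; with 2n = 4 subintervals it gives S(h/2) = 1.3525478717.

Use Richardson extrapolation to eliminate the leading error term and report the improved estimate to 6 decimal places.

Leading term ∝ h^4; use weight 16 = 2^4.
Difference of the inputs: 1.3525478717 − 1.3593078051 = -0.0067599334
Correction (A(h/2) − A(h))/(16 − 1) = (-0.0067599334)/15 = -0.0004506622
R = A(h/2) + (A(h/2) − A(h))/15 = 1.3525478717 − 0.0004506622 = 1.3520972095

1.352097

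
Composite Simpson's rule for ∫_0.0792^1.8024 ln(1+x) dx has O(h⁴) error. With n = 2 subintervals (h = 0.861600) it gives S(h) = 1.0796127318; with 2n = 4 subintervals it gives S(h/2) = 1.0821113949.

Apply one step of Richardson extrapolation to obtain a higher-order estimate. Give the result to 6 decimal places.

1.082278

With r = 4 the leading error scales as h^4, so the weight is 2^4 = 16.
Weighted: 17.3137823184 − 1.0796127318 = 16.2341695866
(16*1.0821113949 − 1.0796127318)/(16 − 1) = 1.0822779724
Gap between inputs: 2.499e-03; correction applied: +0.0001665775.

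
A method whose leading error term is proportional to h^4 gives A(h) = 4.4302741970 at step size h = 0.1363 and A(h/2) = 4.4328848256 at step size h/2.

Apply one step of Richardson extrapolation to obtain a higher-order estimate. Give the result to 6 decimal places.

Method order is 4; weight 2^4 = 16.
Numerator 16×A(h/2) − A(h) = 16×4.4328848256 − 4.4302741970 = 66.4958830126
Denominator 16 − 1 = 15.
Extrapolated: 66.4958830126 / 15 = 4.4330588675

4.433059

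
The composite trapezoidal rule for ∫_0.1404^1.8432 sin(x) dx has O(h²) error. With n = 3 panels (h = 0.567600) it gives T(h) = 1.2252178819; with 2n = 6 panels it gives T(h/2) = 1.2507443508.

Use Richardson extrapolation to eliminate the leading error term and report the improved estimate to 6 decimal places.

Order 2 gives 2^r = 4 and 2^r − 1 = 3.
Difference of the inputs: 1.2507443508 − 1.2252178819 = 0.0255264689
Divide by 2^2 − 1 = 3: 0.0255264689/3 = 0.0085088230
R = A(h/2) + (A(h/2) − A(h))/3 = 1.2507443508 + 0.0085088230 = 1.2592531738
Gap between inputs: 2.553e-02; correction applied: +0.0085088230.

1.259253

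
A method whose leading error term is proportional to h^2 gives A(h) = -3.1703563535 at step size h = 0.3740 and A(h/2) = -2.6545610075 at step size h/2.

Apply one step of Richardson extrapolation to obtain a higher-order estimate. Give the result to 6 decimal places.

-2.482629

Error is O(h^2); halving h shrinks it by 2^2 = 4.
A(h/2) − A(h) = -2.6545610075 − (-3.1703563535) = 0.5157953460
Divide by 2^2 − 1 = 3: 0.5157953460/3 = 0.1719317820
R = A(h/2) + (A(h/2) − A(h))/3 = -2.6545610075 + 0.1719317820 = -2.4826292255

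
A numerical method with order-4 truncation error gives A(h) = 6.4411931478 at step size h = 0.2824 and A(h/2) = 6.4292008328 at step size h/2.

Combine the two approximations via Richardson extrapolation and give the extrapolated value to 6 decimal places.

The method has order 4: 2^4 = 16.
2^4·A(h/2) = 102.8672133248; minus A(h) gives 96.4260201770.
96.4260201770 ÷ 15 = 6.4284013451
Shift from A(h/2): −0.0007994877.

6.428401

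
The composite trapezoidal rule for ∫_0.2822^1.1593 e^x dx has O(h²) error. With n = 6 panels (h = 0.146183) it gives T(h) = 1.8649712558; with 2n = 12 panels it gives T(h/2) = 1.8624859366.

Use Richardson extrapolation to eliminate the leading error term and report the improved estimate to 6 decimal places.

r = 2, so 2^r = 4.
Numerator 4·A(h/2) − A(h) = 4·1.8624859366 − 1.8649712558 = 5.5849724906
(4·1.8624859366 − 1.8649712558)/(4 − 1) = 1.8616574969

1.861657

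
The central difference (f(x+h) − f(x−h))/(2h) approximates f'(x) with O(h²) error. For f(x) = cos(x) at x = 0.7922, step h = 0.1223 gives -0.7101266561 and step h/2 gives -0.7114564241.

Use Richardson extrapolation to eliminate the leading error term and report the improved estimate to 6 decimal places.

With r = 2 the leading error scales as h^2, so the weight is 2^2 = 4.
Difference of the inputs: -0.7114564241 − (-0.7101266561) = -0.0013297680
Correction (A(h/2) − A(h))/(4 − 1) = (-0.0013297680)/3 = -0.0004432560
R = -0.7114564241 − 0.0004432560 = -0.7118996801

-0.711900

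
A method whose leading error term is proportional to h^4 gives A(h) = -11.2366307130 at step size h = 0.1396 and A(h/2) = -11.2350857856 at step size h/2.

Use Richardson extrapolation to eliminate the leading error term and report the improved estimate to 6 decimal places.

With r = 4 the leading error scales as h^4, so the weight is 2^4 = 16.
Top: 16(-11.2350857856) − (-11.2366307130) = -168.5247418566
(-168.5247418566) ÷ 15 = -11.2349827904
Correction |R − A(h/2)| = 1.030e-04; gap |A(h/2) − A(h)| = 1.545e-03.

-11.234983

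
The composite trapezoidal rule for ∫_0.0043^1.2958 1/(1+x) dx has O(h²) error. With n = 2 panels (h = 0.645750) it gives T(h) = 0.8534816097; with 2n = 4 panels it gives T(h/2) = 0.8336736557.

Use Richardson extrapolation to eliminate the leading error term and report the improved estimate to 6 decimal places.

0.827071

The method has order 2: 2^2 = 4.
Numerator 4*A(h/2) − A(h) = 4*0.8336736557 − 0.8534816097 = 2.4812130131
(4*0.8336736557 − 0.8534816097)/(4 − 1) = 0.8270710044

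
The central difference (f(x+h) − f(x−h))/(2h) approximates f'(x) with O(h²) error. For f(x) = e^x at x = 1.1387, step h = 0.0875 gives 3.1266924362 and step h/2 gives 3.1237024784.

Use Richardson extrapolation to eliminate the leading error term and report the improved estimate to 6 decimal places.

3.122706

With r = 2 the leading error scales as h^2, so the weight is 2^2 = 4.
4×3.1237024784 − 3.1266924362 = 9.3681174774
R = 9.3681174774/3 = 3.1227058258
Shift from A(h/2): −0.0009966526.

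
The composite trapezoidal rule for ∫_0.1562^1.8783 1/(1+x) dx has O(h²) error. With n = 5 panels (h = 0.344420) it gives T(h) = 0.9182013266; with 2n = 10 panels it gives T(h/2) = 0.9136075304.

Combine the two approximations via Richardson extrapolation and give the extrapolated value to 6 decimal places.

Order 2 gives 2^r = 4 and 2^r − 1 = 3.
Top: 4(0.9136075304) − (0.9182013266) = 2.7362287950
Denominator 4 − 1 = 3.
Result: 0.9120762650
Gap between inputs: 4.594e-03; correction applied: −0.0015312654.

0.912076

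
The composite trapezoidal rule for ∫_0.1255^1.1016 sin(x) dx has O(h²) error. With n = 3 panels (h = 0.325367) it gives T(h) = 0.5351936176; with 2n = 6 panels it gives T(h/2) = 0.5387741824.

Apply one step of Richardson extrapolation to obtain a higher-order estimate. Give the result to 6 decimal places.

Order 2 gives 2^r = 4 and 2^r − 1 = 3.
2^2·A(h/2) = 2.1550967296; minus A(h) gives 1.6199031120.
Divide by 2^2 − 1 = 3.
Extrapolated: 1.6199031120 / 3 = 0.5399677040
Correction |R − A(h/2)| = 1.194e-03; gap |A(h/2) − A(h)| = 3.581e-03.

0.539968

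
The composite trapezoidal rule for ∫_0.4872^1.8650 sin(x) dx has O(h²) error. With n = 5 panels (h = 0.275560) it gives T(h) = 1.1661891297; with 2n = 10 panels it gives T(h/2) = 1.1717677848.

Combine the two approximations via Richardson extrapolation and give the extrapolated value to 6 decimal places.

1.173627

r = 2, so 2^r = 4.
Difference of the inputs: 1.1717677848 − 1.1661891297 = 0.0055786551
Correction (A(h/2) − A(h))/(4 − 1) = 0.0055786551/3 = 0.0018595517
R = A(h/2) + (A(h/2) − A(h))/3 = 1.1717677848 + 0.0018595517 = 1.1736273365
Correction |R − A(h/2)| = 1.860e-03; gap |A(h/2) − A(h)| = 5.579e-03.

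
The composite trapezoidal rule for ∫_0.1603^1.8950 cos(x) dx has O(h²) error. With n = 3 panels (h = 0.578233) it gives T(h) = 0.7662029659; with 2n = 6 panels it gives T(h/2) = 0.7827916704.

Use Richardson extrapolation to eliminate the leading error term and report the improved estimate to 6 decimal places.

0.788321

r = 2: numerator weight 4, denominator 3.
Top: 4(0.7827916704) − (0.7662029659) = 2.3649637157
Denominator 4 − 1 = 3.
Result: 0.7883212386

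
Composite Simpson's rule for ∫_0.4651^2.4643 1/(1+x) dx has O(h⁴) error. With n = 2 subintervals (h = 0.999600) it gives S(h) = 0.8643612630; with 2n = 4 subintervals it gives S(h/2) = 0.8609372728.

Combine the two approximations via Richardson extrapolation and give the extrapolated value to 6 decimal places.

0.860709

r = 4: numerator weight 16, denominator 15.
Numerator 16·A(h/2) − A(h) = 16·0.8609372728 − 0.8643612630 = 12.9106351018
Denominator 16 − 1 = 15.
Extrapolated: 12.9106351018 / 15 = 0.8607090068
Shift from A(h/2): −0.0002282660.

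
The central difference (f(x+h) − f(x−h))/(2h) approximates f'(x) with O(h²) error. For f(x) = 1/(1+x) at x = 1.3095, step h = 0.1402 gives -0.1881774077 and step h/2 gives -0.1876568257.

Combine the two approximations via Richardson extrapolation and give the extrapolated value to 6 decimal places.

-0.187483

The method has order 2: 2^2 = 4.
4*(-0.1876568257) − (-0.1881774077) = -0.5624498951
Denominator 4 − 1 = 3.
So the Richardson estimate is -0.1874832984.
Correction |R − A(h/2)| = 1.735e-04; gap |A(h/2) − A(h)| = 5.206e-04.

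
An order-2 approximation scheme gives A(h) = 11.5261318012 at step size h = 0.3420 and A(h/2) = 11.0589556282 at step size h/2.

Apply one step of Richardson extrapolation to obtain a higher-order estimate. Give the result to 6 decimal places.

The method has order 2: 2^2 = 4.
Numerator 4·A(h/2) − A(h) = 4·11.0589556282 − 11.5261318012 = 32.7096907116
Divide by 2^2 − 1 = 3.
Result: 10.9032302372

10.903230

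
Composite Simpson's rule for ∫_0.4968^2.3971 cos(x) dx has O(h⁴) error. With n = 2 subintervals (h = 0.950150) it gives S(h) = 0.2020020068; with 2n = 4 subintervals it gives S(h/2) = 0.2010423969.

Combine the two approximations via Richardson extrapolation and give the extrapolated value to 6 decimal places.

0.200978

Leading term ∝ h^4; use weight 16 = 2^4.
Weighted: 3.2166783504 − 0.2020020068 = 3.0146763436
Divide by 2^4 − 1 = 15.
R = 3.0146763436/15 = 0.2009784229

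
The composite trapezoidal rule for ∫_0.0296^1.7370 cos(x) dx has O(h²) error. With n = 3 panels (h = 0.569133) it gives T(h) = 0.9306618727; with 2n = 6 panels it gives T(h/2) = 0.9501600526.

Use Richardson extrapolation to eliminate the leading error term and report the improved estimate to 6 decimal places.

Error is O(h^2); halving h shrinks it by 2^2 = 4.
4 × 0.9501600526 = 3.8006402104; 3.8006402104 − 0.9306618727 = 2.8699783377
(4 × 0.9501600526 − 0.9306618727)/(4 − 1) = 0.9566594459

0.956659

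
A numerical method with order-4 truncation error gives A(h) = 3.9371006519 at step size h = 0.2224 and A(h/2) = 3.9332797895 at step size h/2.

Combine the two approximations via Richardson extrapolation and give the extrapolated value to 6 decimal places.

Error is O(h^4); halving h shrinks it by 2^4 = 16.
16*3.9332797895 − 3.9371006519 = 58.9953759801
R = 58.9953759801/15 = 3.9330250653

3.933025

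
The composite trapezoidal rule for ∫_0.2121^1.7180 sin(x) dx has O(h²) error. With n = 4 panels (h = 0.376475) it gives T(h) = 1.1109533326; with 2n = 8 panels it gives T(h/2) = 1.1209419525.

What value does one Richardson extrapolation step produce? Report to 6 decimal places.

1.124271

Leading term ∝ h^2; use weight 4 = 2^2.
Difference of the inputs: 1.1209419525 − 1.1109533326 = 0.0099886199
Correction (A(h/2) − A(h))/(4 − 1) = 0.0099886199/3 = 0.0033295400
R = 1.1209419525 + 0.0033295400 = 1.1242714925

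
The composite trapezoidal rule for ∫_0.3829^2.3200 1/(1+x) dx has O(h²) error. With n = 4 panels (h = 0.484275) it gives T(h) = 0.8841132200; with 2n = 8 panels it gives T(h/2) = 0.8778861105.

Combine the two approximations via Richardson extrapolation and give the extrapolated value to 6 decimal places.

0.875810

The method has order 2: 2^2 = 4.
Numerator 4×A(h/2) − A(h) = 4×0.8778861105 − 0.8841132200 = 2.6274312220
Extrapolated: 2.6274312220 / 3 = 0.8758104073
Shift from A(h/2): −0.0020757032.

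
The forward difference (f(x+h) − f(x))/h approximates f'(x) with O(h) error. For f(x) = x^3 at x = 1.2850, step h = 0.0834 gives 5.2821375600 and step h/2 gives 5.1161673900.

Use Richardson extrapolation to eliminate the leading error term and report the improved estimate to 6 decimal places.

4.950197

With r = 1 the leading error scales as h^1, so the weight is 2^1 = 2.
Weighted: 10.2323347800 − 5.2821375600 = 4.9501972200
Extrapolated: 4.9501972200 / 1 = 4.9501972200
Correction |R − A(h/2)| = 1.660e-01; gap |A(h/2) − A(h)| = 1.660e-01.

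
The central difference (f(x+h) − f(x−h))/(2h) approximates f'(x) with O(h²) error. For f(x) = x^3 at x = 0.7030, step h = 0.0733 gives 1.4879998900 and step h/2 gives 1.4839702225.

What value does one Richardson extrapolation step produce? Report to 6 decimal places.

With r = 2 the leading error scales as h^2, so the weight is 2^2 = 4.
Weighted: 5.9358808900 − 1.4879998900 = 4.4478810000
Denominator 4 − 1 = 3.
Result: 1.4826270000
Gap between inputs: 4.030e-03; correction applied: −0.0013432225.

1.482627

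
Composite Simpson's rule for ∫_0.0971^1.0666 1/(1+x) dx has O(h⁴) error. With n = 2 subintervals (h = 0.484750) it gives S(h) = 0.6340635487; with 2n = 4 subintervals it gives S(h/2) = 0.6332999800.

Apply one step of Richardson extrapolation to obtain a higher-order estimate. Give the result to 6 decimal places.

0.633249

The method has order 4: 2^4 = 16.
Top: 16(0.6332999800) − (0.6340635487) = 9.4987361313
Divide by 2^4 − 1 = 15.
9.4987361313 ÷ 15 = 0.6332490754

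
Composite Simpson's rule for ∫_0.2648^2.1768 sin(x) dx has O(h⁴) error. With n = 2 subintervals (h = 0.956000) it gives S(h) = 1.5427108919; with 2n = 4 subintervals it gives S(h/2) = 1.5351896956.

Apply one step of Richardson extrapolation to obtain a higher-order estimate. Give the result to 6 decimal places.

1.534688

Leading term ∝ h^4; use weight 16 = 2^4.
Numerator 16×A(h/2) − A(h) = 16×1.5351896956 − 1.5427108919 = 23.0203242377
Denominator 16 − 1 = 15.
Result: 1.5346882825
Correction |R − A(h/2)| = 5.014e-04; gap |A(h/2) − A(h)| = 7.521e-03.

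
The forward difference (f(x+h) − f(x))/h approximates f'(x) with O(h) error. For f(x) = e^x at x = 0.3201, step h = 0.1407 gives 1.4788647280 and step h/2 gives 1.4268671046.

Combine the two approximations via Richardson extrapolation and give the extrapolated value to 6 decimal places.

r = 1: numerator weight 2, denominator 1.
A(h/2) − A(h) = 1.4268671046 − 1.4788647280 = -0.0519976234
Divide by 2^1 − 1 = 1: (-0.0519976234)/1 = -0.0519976234
R = 1.4268671046 − 0.0519976234 = 1.3748694812
Correction |R − A(h/2)| = 5.200e-02; gap |A(h/2) − A(h)| = 5.200e-02.

1.374869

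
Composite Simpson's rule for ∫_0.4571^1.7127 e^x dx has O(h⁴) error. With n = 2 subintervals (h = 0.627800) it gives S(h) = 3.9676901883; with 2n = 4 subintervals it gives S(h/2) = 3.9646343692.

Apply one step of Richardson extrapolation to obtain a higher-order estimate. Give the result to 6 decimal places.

The method has order 4: 2^4 = 16.
16×3.9646343692 − 3.9676901883 = 59.4664597189
Denominator 16 − 1 = 15.
Extrapolated: 59.4664597189 / 15 = 3.9644306479

3.964431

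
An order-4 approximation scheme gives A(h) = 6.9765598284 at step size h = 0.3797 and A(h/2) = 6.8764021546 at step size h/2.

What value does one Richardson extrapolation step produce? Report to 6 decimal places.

r = 4: numerator weight 16, denominator 15.
Weighted: 110.0224344736 − 6.9765598284 = 103.0458746452
Divide by 2^4 − 1 = 15.
R = 103.0458746452/15 = 6.8697249763
Correction |R − A(h/2)| = 6.677e-03; gap |A(h/2) − A(h)| = 1.002e-01.

6.869725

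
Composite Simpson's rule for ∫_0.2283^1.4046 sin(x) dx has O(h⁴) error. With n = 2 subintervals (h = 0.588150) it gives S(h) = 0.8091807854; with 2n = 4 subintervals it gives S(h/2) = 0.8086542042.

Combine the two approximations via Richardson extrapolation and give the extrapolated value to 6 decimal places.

0.808619

With r = 4 the leading error scales as h^4, so the weight is 2^4 = 16.
16*0.8086542042 = 12.9384672672; subtract 0.8091807854 → 12.1292864818
Divide by 2^4 − 1 = 15.
R = 12.1292864818/15 = 0.8086190988
Shift from A(h/2): −0.0000351054.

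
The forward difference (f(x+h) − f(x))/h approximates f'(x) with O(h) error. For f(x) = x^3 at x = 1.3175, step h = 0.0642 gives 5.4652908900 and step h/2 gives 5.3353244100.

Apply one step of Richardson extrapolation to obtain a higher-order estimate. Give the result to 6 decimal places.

Order 1 gives 2^r = 2 and 2^r − 1 = 1.
2^1*A(h/2) = 10.6706488200; minus A(h) gives 5.2053579300.
R = 5.2053579300/1 = 5.2053579300

5.205358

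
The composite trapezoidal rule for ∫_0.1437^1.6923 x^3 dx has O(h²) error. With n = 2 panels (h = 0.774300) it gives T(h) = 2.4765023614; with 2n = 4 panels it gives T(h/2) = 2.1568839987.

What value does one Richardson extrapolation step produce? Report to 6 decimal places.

Leading term ∝ h^2; use weight 4 = 2^2.
4 × 2.1568839987 − 2.4765023614 = 6.1510336334
6.1510336334 ÷ 3 = 2.0503445445
Correction |R − A(h/2)| = 1.065e-01; gap |A(h/2) − A(h)| = 3.196e-01.

2.050345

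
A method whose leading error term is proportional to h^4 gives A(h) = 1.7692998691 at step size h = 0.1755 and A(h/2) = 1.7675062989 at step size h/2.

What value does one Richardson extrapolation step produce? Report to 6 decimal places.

1.767387

With r = 4 the leading error scales as h^4, so the weight is 2^4 = 16.
2^4·A(h/2) = 28.2801007824; minus A(h) gives 26.5108009133.
Denominator 16 − 1 = 15.
(16·1.7675062989 − 1.7692998691)/(16 − 1) = 1.7673867276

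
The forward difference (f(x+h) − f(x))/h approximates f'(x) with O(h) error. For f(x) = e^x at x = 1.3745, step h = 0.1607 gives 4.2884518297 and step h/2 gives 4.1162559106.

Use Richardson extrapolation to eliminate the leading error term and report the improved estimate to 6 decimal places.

3.944060

r = 1, so 2^r = 2.
Weighted: 8.2325118212 − 4.2884518297 = 3.9440599915
Extrapolated: 3.9440599915 / 1 = 3.9440599915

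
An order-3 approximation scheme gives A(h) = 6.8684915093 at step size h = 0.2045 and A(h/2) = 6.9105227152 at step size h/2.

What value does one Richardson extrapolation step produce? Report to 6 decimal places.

Leading term ∝ h^3; use weight 8 = 2^3.
Top: 8(6.9105227152) − (6.8684915093) = 48.4156902123
Denominator 8 − 1 = 7.
48.4156902123 ÷ 7 = 6.9165271732

6.916527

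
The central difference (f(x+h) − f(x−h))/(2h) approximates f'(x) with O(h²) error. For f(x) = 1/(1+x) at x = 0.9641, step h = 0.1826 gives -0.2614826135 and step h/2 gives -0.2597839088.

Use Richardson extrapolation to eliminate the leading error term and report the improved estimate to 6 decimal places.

-0.259218

The method has order 2: 2^2 = 4.
Weighted: (-1.0391356352) − (-0.2614826135) = -0.7776530217
Divide by 2^2 − 1 = 3.
R = (-0.7776530217)/3 = -0.2592176739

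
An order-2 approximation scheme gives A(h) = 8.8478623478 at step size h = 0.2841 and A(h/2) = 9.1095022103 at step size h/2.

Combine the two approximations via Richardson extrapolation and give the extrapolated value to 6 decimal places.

Order 2 gives 2^r = 4 and 2^r − 1 = 3.
4*9.1095022103 = 36.4380088412; 36.4380088412 − 8.8478623478 = 27.5901464934
Extrapolated: 27.5901464934 / 3 = 9.1967154978

9.196715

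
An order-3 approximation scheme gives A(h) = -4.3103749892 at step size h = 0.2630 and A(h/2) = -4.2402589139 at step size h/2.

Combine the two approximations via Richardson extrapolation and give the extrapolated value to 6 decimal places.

The method has order 3: 2^3 = 8.
Top: 8(-4.2402589139) − (-4.3103749892) = -29.6116963220
(-29.6116963220) ÷ 7 = -4.2302423317
Correction |R − A(h/2)| = 1.002e-02; gap |A(h/2) − A(h)| = 7.012e-02.

-4.230242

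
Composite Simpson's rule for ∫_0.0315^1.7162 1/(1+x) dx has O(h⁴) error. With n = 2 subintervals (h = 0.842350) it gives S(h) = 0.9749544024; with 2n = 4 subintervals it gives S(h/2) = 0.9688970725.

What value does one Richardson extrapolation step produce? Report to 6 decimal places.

0.968493

Order 4 gives 2^r = 16 and 2^r − 1 = 15.
Weighted: 15.5023531600 − 0.9749544024 = 14.5273987576
Divide by 2^4 − 1 = 15.
So the Richardson estimate is 0.9684932505.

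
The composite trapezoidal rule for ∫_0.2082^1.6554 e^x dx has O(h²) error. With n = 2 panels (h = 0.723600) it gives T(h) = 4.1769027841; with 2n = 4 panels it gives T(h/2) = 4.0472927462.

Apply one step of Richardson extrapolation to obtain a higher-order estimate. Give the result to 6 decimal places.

r = 2, so 2^r = 4.
4 × 4.0472927462 = 16.1891709848; subtract 4.1769027841 → 12.0122682007
Extrapolated: 12.0122682007 / 3 = 4.0040894002

4.004089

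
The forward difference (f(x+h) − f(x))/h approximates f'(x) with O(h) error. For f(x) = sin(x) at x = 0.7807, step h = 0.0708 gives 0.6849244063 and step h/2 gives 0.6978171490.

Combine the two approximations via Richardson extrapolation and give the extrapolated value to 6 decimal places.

Order 1 gives 2^r = 2 and 2^r − 1 = 1.
2 × 0.6978171490 − 0.6849244063 = 0.7107098917
R = 0.7107098917/1 = 0.7107098917
Shift from A(h/2): +0.0128927427.

0.710710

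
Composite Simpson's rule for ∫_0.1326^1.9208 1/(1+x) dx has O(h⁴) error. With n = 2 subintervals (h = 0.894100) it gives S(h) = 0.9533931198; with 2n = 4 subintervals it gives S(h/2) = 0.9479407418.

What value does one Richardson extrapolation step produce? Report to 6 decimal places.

r = 4: numerator weight 16, denominator 15.
Numerator 16 × A(h/2) − A(h) = 16 × 0.9479407418 − 0.9533931198 = 14.2136587490
Denominator 16 − 1 = 15.
So the Richardson estimate is 0.9475772499.

0.947577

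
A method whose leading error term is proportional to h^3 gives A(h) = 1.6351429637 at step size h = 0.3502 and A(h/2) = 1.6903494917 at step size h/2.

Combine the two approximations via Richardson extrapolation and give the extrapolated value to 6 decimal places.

1.698236

Error is O(h^3); halving h shrinks it by 2^3 = 8.
8×1.6903494917 = 13.5227959336; 13.5227959336 − 1.6351429637 = 11.8876529699
Denominator 8 − 1 = 7.
R = 11.8876529699/7 = 1.6982361386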